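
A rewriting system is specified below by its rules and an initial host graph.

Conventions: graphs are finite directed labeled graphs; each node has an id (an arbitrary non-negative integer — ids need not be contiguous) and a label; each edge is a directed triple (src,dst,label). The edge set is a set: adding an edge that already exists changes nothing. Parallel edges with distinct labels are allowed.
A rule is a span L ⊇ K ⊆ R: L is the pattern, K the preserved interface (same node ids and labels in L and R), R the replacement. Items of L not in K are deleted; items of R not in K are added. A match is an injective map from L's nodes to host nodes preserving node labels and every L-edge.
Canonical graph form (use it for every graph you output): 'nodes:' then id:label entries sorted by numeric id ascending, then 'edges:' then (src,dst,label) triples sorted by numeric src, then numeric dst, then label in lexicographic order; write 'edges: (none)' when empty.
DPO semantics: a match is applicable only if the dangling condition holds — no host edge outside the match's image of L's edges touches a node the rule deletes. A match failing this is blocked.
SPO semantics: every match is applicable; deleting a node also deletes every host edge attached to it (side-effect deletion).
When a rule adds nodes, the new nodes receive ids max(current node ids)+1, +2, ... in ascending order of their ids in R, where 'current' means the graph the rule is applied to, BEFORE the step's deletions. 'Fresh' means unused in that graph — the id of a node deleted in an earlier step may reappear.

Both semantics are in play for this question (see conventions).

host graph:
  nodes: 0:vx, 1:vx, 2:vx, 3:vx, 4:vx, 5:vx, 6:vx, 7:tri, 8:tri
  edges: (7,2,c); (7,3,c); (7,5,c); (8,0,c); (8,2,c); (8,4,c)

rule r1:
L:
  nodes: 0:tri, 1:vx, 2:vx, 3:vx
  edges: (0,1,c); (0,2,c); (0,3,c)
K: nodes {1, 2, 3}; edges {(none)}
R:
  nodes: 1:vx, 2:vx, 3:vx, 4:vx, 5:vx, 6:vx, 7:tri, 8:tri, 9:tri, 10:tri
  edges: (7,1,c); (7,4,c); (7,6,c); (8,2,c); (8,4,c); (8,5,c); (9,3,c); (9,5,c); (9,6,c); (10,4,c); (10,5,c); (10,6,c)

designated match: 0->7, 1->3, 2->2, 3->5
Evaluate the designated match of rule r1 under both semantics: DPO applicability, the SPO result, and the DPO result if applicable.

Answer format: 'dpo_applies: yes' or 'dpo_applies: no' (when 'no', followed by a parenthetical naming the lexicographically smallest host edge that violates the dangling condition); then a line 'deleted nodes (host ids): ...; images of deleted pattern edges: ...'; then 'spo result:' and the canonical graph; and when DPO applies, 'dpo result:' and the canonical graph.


dpo_applies: yes
deleted nodes (host ids): 7; images of deleted pattern edges: (7,2,c); (7,3,c); (7,5,c)
spo result:
nodes: 0:vx, 1:vx, 2:vx, 3:vx, 4:vx, 5:vx, 6:vx, 8:tri, 9:vx, 10:vx, 11:vx, 12:tri, 13:tri, 14:tri, 15:tri
edges: (8,0,c); (8,2,c); (8,4,c); (12,3,c); (12,9,c); (12,11,c); (13,2,c); (13,9,c); (13,10,c); (14,5,c); (14,10,c); (14,11,c); (15,9,c); (15,10,c); (15,11,c)
dpo result:
nodes: 0:vx, 1:vx, 2:vx, 3:vx, 4:vx, 5:vx, 6:vx, 8:tri, 9:vx, 10:vx, 11:vx, 12:tri, 13:tri, 14:tri, 15:tri
edges: (8,0,c); (8,2,c); (8,4,c); (12,3,c); (12,9,c); (12,11,c); (13,2,c); (13,9,c); (13,10,c); (14,5,c); (14,10,c); (14,11,c); (15,9,c); (15,10,c); (15,11,c)


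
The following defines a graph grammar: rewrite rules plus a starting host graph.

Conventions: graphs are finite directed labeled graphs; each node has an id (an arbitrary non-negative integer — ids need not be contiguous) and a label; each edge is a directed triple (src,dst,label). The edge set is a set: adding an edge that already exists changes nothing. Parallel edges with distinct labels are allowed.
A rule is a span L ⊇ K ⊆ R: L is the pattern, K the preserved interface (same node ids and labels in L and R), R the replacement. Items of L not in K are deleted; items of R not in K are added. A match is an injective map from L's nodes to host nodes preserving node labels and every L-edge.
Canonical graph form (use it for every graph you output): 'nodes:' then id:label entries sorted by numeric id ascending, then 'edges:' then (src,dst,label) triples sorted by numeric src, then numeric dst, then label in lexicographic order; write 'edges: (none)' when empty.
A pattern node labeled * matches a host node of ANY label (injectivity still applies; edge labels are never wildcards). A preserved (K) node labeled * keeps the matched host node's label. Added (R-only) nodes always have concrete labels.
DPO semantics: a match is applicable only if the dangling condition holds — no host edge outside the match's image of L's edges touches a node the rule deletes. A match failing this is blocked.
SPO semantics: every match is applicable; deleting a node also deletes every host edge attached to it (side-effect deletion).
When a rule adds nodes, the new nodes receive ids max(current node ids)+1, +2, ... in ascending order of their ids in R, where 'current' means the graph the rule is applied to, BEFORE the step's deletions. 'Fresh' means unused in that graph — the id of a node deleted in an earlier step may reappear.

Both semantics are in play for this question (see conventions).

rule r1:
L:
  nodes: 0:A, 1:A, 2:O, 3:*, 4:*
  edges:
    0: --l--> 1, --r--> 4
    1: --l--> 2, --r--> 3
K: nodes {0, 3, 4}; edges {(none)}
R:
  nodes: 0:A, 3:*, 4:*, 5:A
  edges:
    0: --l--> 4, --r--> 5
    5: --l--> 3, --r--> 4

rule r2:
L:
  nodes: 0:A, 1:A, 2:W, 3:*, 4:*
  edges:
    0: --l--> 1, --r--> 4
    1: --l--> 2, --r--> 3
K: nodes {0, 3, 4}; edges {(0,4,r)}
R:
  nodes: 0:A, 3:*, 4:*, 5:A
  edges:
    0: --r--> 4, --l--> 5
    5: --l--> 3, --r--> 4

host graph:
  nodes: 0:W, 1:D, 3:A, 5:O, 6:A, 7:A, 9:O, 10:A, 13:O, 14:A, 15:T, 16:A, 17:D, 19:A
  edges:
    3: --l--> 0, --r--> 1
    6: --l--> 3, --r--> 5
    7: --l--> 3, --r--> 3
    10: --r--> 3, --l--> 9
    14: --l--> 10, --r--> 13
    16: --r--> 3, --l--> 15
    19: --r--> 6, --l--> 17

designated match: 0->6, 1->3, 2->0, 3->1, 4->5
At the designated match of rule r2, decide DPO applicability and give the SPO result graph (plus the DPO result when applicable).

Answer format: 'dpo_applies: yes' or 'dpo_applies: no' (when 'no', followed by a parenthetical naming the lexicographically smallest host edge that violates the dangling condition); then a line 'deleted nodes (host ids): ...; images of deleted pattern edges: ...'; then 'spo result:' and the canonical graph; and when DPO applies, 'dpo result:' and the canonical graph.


dpo_applies: no
(the rule deletes node 3, which keeps host edge (7,3,l) outside the match image — the dangling condition fails, DPO blocks; SPO proceeds and side-deletes such edges)
deleted nodes (host ids): 0, 3; images of deleted pattern edges: (3,0,l); (3,1,r); (6,3,l)
spo result:
nodes: 1:D, 5:O, 6:A, 7:A, 9:O, 10:A, 13:O, 14:A, 15:T, 16:A, 17:D, 19:A, 20:A
edges: (6,5,r); (6,20,l); (10,9,l); (14,10,l); (14,13,r); (16,15,l); (19,6,r); (19,17,l); (20,1,l); (20,5,r)


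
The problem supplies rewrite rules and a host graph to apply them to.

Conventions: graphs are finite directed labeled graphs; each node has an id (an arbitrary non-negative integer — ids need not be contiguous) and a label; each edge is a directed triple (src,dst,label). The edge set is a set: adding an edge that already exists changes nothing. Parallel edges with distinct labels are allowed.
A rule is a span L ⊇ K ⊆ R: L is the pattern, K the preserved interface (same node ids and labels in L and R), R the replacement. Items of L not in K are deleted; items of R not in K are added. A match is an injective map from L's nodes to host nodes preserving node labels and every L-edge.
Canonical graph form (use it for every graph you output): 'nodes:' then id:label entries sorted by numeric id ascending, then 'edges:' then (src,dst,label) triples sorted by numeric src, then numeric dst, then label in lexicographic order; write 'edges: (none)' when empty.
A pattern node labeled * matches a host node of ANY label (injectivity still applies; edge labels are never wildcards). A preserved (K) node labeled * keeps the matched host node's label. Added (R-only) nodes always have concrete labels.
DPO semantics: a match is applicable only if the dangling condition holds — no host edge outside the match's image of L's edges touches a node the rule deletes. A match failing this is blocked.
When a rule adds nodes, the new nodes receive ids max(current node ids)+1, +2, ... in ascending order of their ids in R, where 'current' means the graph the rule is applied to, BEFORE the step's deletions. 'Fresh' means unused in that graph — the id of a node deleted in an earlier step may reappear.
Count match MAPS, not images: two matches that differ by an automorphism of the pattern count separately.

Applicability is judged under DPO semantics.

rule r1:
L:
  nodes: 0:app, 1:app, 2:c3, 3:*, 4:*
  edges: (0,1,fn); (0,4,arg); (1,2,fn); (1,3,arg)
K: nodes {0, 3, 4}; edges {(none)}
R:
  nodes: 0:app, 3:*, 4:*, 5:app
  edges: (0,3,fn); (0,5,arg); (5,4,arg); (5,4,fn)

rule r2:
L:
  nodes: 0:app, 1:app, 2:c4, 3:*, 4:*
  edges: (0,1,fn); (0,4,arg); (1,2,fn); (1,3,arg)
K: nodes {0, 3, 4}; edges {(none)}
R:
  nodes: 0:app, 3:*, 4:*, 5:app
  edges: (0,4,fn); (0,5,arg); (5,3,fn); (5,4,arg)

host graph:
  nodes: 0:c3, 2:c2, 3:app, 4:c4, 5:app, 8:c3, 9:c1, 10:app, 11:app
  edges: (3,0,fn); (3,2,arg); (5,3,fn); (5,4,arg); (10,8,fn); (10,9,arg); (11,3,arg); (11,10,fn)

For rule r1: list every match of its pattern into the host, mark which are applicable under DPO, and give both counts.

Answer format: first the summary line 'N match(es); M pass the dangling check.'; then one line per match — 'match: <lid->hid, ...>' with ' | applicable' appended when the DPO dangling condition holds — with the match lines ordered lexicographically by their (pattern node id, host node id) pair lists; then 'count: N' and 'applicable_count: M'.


2 match(es); 1 pass the dangling check.
match: 0->5, 1->3, 2->0, 3->2, 4->4
match: 0->11, 1->10, 2->8, 3->9, 4->3 | applicable
count: 2
applicable_count: 1


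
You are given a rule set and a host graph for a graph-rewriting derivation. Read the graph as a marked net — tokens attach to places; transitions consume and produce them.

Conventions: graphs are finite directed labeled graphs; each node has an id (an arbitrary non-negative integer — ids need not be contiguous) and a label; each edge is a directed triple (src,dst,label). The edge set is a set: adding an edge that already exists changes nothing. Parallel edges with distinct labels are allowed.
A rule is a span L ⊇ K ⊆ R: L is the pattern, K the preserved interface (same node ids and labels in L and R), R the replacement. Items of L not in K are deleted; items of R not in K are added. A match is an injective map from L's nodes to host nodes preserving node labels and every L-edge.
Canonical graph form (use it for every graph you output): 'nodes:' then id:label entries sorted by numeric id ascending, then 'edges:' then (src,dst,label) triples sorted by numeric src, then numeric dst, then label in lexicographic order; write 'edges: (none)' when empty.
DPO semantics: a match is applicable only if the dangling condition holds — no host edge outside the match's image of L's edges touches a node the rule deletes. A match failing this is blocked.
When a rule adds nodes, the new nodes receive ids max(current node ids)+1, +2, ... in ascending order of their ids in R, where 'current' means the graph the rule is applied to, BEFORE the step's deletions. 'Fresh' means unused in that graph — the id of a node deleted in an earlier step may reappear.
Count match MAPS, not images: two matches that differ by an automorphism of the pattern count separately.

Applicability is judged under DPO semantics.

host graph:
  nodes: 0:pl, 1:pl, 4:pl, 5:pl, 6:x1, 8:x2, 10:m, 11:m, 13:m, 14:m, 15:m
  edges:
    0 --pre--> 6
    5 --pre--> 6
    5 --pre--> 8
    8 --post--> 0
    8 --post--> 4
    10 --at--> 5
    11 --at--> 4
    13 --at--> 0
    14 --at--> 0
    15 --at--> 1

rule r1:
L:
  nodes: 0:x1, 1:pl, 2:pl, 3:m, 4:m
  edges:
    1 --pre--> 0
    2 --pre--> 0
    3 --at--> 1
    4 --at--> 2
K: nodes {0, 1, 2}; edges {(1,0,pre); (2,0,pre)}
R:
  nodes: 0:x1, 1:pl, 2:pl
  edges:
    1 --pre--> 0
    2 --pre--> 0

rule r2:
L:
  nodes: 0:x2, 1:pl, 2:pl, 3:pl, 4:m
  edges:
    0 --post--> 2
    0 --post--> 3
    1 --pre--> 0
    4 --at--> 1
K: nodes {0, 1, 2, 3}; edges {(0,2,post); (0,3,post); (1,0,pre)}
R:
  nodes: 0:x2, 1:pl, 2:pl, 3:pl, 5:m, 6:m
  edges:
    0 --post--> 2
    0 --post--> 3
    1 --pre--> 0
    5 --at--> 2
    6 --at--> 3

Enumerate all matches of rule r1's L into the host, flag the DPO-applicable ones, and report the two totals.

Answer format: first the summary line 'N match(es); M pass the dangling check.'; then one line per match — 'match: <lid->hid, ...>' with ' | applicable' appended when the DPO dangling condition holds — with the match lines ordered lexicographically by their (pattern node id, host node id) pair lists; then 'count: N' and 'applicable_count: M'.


4 match(es); 4 pass the dangling check.
match: 0->6, 1->0, 2->5, 3->13, 4->10 | applicable
match: 0->6, 1->0, 2->5, 3->14, 4->10 | applicable
match: 0->6, 1->5, 2->0, 3->10, 4->13 | applicable
match: 0->6, 1->5, 2->0, 3->10, 4->14 | applicable
count: 4
applicable_count: 4


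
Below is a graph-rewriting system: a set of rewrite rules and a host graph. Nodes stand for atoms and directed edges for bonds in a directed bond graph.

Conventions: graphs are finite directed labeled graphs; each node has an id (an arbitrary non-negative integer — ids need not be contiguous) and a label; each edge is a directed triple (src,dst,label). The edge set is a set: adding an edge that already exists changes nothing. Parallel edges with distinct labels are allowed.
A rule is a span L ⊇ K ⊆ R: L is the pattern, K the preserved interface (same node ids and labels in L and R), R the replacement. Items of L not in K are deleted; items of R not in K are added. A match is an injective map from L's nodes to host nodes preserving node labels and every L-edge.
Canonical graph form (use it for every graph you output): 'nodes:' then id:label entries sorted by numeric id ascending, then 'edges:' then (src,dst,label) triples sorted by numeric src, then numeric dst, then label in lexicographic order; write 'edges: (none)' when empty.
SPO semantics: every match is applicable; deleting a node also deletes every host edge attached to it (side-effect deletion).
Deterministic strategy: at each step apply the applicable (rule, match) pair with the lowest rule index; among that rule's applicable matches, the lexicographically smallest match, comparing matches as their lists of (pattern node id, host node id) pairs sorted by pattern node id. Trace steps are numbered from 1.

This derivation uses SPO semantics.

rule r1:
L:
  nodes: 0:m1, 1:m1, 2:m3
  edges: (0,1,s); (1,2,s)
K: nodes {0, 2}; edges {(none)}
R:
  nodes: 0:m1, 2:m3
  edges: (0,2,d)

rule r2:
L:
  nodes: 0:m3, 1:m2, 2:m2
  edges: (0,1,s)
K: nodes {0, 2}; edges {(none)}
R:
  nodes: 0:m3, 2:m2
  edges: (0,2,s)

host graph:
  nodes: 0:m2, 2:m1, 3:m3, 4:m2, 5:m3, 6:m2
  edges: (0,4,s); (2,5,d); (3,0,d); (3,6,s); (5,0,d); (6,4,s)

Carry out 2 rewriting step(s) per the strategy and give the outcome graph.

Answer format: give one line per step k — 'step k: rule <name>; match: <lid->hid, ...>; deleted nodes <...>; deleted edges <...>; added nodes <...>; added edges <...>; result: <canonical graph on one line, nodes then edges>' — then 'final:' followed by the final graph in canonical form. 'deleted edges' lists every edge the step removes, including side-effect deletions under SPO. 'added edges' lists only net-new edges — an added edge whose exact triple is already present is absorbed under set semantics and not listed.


step 1: rule r2; match: 0->3, 1->6, 2->0; deleted nodes 6; deleted edges (3,6,s); (6,4,s); added nodes (none); added edges (3,0,s); result: nodes: 0:m2, 2:m1, 3:m3, 4:m2, 5:m3 edges: (0,4,s); (2,5,d); (3,0,d); (3,0,s); (5,0,d)
step 2: rule r2; match: 0->3, 1->0, 2->4; deleted nodes 0; deleted edges (0,4,s); (3,0,d); (3,0,s); (5,0,d); added nodes (none); added edges (3,4,s); result: nodes: 2:m1, 3:m3, 4:m2, 5:m3 edges: (2,5,d); (3,4,s)
final:
nodes: 2:m1, 3:m3, 4:m2, 5:m3
edges: (2,5,d); (3,4,s)


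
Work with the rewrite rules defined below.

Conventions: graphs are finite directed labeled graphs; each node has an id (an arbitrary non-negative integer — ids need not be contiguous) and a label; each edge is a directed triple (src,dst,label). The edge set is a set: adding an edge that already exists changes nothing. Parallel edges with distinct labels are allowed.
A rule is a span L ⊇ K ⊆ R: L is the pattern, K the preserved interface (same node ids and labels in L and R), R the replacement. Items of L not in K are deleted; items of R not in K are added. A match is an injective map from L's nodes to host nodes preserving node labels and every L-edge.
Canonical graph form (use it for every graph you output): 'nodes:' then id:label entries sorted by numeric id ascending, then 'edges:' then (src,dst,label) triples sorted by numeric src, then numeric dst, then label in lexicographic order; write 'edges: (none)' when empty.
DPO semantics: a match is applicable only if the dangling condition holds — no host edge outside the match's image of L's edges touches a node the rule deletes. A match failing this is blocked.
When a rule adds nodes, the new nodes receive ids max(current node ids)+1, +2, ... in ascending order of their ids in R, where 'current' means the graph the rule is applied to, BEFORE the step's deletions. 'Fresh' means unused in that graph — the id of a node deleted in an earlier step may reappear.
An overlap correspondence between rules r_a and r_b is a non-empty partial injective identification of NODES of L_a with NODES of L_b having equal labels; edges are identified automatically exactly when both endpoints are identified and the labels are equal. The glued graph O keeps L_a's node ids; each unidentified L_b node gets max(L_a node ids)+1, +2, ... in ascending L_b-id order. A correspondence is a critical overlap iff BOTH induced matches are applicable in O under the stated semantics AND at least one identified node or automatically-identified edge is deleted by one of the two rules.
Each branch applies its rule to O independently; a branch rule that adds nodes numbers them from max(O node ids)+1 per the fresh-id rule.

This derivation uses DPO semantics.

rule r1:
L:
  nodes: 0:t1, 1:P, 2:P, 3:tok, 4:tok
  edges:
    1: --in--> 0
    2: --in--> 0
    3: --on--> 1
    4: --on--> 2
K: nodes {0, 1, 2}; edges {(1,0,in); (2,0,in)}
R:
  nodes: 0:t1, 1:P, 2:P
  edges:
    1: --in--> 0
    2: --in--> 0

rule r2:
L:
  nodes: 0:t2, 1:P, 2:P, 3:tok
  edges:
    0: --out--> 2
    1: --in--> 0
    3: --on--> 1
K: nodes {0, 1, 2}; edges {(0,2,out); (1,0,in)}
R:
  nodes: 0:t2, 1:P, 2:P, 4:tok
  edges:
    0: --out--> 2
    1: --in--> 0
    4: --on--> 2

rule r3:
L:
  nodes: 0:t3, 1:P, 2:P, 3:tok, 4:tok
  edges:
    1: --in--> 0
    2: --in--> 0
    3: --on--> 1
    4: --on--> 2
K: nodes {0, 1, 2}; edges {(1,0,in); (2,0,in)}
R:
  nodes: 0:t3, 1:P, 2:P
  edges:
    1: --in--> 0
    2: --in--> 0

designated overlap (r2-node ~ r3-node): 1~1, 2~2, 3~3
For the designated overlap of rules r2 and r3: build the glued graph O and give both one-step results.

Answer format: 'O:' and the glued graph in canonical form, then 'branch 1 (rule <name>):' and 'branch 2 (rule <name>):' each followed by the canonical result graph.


O:
nodes: 0:t2, 1:P, 2:P, 3:tok, 4:t3, 5:tok
edges: (0,2,out); (1,0,in); (1,4,in); (2,4,in); (3,1,on); (5,2,on)
branch 1 (rule r2):
nodes: 0:t2, 1:P, 2:P, 4:t3, 5:tok, 6:tok
edges: (0,2,out); (1,0,in); (1,4,in); (2,4,in); (5,2,on); (6,2,on)
branch 2 (rule r3):
nodes: 0:t2, 1:P, 2:P, 4:t3
edges: (0,2,out); (1,0,in); (1,4,in); (2,4,in)


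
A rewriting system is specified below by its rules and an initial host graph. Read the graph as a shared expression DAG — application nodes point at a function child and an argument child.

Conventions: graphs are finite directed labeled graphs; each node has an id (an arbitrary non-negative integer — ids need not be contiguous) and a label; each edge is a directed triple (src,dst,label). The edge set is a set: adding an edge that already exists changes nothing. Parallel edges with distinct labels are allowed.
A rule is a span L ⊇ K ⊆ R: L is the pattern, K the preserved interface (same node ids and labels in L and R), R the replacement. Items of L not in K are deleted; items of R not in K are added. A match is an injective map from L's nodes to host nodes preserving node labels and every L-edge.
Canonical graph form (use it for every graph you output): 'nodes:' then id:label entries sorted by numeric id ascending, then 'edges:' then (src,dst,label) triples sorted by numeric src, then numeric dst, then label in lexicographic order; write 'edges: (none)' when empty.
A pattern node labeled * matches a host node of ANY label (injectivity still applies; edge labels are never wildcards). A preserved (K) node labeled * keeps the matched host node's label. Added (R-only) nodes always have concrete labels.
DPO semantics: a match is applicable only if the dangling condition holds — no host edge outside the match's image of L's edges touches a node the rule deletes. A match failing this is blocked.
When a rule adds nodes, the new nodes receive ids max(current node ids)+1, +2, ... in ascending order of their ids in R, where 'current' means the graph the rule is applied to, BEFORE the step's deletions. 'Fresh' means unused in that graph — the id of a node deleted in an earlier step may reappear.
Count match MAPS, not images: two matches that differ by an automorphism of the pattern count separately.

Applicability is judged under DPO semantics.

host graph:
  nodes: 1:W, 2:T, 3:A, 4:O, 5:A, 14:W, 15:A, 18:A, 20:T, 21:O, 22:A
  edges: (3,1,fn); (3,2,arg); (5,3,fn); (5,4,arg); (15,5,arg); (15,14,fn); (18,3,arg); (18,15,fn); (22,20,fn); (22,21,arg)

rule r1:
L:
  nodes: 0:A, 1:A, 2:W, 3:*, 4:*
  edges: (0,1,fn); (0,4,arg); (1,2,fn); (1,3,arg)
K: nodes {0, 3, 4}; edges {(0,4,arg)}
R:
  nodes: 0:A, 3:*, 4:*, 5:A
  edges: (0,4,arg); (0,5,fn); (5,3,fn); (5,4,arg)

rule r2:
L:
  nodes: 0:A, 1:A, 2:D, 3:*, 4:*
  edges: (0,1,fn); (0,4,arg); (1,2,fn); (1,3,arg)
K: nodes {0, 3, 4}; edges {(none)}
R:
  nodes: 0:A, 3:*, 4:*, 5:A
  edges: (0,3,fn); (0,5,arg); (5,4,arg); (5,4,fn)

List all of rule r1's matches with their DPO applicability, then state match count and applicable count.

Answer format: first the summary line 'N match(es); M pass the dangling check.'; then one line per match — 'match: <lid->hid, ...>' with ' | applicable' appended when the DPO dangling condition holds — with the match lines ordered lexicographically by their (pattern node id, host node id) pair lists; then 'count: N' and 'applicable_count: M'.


2 match(es); 1 pass the dangling check.
match: 0->5, 1->3, 2->1, 3->2, 4->4
match: 0->18, 1->15, 2->14, 3->5, 4->3 | applicable
count: 2
applicable_count: 1


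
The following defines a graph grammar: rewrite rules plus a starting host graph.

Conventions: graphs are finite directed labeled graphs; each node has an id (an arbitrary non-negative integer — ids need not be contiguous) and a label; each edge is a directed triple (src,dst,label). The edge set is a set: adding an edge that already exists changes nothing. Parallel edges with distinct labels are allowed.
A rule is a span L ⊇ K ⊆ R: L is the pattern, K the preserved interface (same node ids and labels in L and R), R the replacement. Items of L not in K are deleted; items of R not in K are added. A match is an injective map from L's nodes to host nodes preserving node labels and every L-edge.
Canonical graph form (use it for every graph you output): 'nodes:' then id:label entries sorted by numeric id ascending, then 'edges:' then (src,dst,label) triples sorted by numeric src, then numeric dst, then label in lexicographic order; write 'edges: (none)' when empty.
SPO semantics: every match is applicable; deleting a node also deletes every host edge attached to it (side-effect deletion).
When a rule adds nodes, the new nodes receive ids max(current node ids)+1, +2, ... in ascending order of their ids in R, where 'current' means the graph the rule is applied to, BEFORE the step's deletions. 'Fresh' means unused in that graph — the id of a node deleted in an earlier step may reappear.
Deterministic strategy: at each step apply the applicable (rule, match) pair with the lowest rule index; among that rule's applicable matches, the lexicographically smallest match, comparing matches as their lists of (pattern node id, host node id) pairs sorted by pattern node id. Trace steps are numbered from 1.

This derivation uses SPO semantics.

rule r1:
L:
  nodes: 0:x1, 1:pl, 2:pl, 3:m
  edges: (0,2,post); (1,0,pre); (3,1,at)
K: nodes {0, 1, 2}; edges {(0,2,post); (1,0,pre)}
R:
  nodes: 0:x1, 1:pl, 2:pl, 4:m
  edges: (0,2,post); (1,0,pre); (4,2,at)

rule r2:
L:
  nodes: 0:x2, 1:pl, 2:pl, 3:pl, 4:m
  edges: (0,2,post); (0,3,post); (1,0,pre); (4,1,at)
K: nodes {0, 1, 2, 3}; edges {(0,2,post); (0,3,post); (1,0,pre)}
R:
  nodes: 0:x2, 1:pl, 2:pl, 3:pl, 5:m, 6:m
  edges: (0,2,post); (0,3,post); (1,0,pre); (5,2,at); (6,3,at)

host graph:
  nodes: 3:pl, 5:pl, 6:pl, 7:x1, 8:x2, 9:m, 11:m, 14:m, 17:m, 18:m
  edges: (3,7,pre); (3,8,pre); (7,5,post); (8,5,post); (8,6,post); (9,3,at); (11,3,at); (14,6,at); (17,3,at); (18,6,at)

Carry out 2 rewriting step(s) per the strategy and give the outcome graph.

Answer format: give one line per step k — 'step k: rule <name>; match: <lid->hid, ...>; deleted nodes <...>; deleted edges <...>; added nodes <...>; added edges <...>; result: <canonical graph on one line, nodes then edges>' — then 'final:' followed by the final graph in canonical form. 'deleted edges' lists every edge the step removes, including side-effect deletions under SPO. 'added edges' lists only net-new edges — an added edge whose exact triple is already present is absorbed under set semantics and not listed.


step 1: rule r1; match: 0->7, 1->3, 2->5, 3->9; deleted nodes 9; deleted edges (9,3,at); added nodes 19; added edges (19,5,at); result: nodes: 3:pl, 5:pl, 6:pl, 7:x1, 8:x2, 11:m, 14:m, 17:m, 18:m, 19:m edges: (3,7,pre); (3,8,pre); (7,5,post); (8,5,post); (8,6,post); (11,3,at); (14,6,at); (17,3,at); (18,6,at); (19,5,at)
step 2: rule r1; match: 0->7, 1->3, 2->5, 3->11; deleted nodes 11; deleted edges (11,3,at); added nodes 20; added edges (20,5,at); result: nodes: 3:pl, 5:pl, 6:pl, 7:x1, 8:x2, 14:m, 17:m, 18:m, 19:m, 20:m edges: (3,7,pre); (3,8,pre); (7,5,post); (8,5,post); (8,6,post); (14,6,at); (17,3,at); (18,6,at); (19,5,at); (20,5,at)
final:
nodes: 3:pl, 5:pl, 6:pl, 7:x1, 8:x2, 14:m, 17:m, 18:m, 19:m, 20:m
edges: (3,7,pre); (3,8,pre); (7,5,post); (8,5,post); (8,6,post); (14,6,at); (17,3,at); (18,6,at); (19,5,at); (20,5,at)


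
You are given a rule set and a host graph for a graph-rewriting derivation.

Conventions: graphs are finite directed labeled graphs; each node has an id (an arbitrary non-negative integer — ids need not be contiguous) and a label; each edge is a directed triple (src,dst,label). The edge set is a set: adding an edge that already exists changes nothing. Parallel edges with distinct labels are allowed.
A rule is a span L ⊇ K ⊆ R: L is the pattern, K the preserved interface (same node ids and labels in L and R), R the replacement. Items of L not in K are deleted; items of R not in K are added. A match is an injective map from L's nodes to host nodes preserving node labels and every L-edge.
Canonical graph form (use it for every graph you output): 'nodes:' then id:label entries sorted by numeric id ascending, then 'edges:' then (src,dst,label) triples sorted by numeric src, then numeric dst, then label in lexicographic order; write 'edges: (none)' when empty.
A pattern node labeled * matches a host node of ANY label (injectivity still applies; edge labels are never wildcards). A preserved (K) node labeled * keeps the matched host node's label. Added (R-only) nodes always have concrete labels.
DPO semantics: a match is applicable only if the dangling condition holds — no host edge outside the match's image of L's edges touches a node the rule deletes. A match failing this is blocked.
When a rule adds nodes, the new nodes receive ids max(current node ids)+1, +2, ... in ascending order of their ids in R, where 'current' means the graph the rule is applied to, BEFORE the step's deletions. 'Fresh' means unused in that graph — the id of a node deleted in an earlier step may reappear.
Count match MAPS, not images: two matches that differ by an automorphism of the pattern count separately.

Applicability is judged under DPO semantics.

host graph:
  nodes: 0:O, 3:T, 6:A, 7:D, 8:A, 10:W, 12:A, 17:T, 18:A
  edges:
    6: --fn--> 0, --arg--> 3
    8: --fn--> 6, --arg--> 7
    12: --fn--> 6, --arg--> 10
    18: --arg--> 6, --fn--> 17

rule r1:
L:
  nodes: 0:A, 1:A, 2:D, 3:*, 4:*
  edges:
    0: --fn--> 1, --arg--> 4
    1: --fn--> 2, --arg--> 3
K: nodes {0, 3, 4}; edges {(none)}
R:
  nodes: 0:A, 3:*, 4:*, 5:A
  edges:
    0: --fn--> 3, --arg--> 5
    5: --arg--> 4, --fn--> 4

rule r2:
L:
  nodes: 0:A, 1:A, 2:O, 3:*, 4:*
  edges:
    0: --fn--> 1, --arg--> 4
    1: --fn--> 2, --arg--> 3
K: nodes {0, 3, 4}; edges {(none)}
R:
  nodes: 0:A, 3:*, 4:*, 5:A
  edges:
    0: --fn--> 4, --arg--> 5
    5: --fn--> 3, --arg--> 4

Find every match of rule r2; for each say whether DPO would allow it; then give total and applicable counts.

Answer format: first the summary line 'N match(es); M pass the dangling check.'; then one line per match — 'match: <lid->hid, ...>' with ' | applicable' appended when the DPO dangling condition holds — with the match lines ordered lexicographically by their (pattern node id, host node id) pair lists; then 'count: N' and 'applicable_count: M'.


2 match(es); 0 pass the dangling check.
match: 0->8, 1->6, 2->0, 3->3, 4->7
match: 0->12, 1->6, 2->0, 3->3, 4->10
count: 2
applicable_count: 0


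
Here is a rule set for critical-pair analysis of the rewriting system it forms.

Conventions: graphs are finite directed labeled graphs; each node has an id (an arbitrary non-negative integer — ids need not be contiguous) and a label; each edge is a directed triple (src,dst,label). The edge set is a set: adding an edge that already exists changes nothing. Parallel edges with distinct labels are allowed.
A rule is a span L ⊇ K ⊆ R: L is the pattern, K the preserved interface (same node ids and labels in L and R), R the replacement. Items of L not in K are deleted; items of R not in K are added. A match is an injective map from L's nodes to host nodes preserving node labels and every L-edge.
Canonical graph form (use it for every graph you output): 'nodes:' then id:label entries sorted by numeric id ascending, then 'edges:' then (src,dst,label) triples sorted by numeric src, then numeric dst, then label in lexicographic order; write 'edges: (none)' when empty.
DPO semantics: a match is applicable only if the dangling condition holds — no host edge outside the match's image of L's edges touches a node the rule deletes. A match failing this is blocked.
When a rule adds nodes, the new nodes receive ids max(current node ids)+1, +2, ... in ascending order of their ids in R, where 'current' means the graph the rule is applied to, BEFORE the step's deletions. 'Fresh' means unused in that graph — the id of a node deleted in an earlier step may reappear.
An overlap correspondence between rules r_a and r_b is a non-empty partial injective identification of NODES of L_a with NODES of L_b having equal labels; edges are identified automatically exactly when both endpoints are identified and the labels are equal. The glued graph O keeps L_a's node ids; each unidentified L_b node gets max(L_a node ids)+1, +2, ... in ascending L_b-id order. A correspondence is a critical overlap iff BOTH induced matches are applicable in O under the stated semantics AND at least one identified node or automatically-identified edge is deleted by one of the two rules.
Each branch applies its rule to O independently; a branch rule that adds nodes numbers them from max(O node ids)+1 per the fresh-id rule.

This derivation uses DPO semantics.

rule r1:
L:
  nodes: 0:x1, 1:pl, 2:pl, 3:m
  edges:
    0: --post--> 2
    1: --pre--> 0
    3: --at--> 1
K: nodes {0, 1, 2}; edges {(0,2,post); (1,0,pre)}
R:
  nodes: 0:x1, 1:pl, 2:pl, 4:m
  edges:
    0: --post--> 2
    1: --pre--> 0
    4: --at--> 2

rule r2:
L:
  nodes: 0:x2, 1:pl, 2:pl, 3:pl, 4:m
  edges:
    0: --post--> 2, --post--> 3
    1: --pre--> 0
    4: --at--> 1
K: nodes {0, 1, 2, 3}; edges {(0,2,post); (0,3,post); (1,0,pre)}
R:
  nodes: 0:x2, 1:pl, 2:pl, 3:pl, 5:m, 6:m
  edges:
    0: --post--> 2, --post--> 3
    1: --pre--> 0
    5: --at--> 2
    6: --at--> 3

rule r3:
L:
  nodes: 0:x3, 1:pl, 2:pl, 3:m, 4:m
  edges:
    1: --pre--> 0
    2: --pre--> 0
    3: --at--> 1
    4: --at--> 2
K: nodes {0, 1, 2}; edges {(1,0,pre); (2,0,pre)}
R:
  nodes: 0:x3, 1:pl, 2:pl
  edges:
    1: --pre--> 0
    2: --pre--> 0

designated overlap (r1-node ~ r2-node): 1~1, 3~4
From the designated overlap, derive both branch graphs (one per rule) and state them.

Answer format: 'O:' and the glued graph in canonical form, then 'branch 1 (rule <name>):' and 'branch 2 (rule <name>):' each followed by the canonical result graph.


O:
nodes: 0:x1, 1:pl, 2:pl, 3:m, 4:x2, 5:pl, 6:pl
edges: (0,2,post); (1,0,pre); (1,4,pre); (3,1,at); (4,5,post); (4,6,post)
branch 1 (rule r1):
nodes: 0:x1, 1:pl, 2:pl, 4:x2, 5:pl, 6:pl, 7:m
edges: (0,2,post); (1,0,pre); (1,4,pre); (4,5,post); (4,6,post); (7,2,at)
branch 2 (rule r2):
nodes: 0:x1, 1:pl, 2:pl, 4:x2, 5:pl, 6:pl, 7:m, 8:m
edges: (0,2,post); (1,0,pre); (1,4,pre); (4,5,post); (4,6,post); (7,5,at); (8,6,at)


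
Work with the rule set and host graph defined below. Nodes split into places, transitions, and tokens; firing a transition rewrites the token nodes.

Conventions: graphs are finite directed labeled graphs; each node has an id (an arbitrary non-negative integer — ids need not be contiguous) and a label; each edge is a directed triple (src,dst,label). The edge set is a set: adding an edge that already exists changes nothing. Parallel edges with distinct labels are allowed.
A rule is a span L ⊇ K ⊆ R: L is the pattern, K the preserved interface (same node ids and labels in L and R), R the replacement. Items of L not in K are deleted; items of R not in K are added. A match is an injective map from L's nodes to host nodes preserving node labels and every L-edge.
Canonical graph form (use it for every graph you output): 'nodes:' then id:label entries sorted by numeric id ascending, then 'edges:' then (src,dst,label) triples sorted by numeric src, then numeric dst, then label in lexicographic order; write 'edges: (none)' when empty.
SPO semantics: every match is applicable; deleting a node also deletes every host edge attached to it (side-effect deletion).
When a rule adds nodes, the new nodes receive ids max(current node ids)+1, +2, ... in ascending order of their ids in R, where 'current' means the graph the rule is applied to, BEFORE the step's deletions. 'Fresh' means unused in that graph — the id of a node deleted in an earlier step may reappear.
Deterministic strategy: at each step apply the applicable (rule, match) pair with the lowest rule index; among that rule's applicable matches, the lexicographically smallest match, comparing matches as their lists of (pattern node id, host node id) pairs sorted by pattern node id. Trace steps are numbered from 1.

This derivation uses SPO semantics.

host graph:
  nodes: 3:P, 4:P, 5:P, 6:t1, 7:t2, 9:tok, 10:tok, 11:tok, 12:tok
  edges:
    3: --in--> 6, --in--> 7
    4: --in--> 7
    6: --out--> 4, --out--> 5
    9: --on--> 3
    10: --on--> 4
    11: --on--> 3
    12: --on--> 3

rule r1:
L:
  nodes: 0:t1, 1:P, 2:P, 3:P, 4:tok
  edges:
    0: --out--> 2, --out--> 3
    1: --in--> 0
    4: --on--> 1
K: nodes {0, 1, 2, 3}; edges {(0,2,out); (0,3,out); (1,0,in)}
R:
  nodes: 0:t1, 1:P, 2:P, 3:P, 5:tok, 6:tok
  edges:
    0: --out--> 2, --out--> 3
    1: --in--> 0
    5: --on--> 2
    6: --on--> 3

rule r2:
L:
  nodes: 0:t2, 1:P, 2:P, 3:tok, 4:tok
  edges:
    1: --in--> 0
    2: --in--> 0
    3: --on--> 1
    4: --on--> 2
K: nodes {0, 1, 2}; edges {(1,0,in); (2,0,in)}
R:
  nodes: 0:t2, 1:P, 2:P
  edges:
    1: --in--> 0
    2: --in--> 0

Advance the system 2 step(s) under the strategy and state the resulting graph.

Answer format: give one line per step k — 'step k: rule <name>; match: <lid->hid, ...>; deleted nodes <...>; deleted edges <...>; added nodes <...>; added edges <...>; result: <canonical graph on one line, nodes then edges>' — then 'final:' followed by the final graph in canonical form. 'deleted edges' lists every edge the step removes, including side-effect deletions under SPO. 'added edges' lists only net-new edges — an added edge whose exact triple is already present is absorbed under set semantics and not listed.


step 1: rule r1; match: 0->6, 1->3, 2->4, 3->5, 4->9; deleted nodes 9; deleted edges (9,3,on); added nodes 13, 14; added edges (13,4,on); (14,5,on); result: nodes: 3:P, 4:P, 5:P, 6:t1, 7:t2, 10:tok, 11:tok, 12:tok, 13:tok, 14:tok edges: (3,6,in); (3,7,in); (4,7,in); (6,4,out); (6,5,out); (10,4,on); (11,3,on); (12,3,on); (13,4,on); (14,5,on)
step 2: rule r1; match: 0->6, 1->3, 2->4, 3->5, 4->11; deleted nodes 11; deleted edges (11,3,on); added nodes 15, 16; added edges (15,4,on); (16,5,on); result: nodes: 3:P, 4:P, 5:P, 6:t1, 7:t2, 10:tok, 12:tok, 13:tok, 14:tok, 15:tok, 16:tok edges: (3,6,in); (3,7,in); (4,7,in); (6,4,out); (6,5,out); (10,4,on); (12,3,on); (13,4,on); (14,5,on); (15,4,on); (16,5,on)
final:
nodes: 3:P, 4:P, 5:P, 6:t1, 7:t2, 10:tok, 12:tok, 13:tok, 14:tok, 15:tok, 16:tok
edges: (3,6,in); (3,7,in); (4,7,in); (6,4,out); (6,5,out); (10,4,on); (12,3,on); (13,4,on); (14,5,on); (15,4,on); (16,5,on)


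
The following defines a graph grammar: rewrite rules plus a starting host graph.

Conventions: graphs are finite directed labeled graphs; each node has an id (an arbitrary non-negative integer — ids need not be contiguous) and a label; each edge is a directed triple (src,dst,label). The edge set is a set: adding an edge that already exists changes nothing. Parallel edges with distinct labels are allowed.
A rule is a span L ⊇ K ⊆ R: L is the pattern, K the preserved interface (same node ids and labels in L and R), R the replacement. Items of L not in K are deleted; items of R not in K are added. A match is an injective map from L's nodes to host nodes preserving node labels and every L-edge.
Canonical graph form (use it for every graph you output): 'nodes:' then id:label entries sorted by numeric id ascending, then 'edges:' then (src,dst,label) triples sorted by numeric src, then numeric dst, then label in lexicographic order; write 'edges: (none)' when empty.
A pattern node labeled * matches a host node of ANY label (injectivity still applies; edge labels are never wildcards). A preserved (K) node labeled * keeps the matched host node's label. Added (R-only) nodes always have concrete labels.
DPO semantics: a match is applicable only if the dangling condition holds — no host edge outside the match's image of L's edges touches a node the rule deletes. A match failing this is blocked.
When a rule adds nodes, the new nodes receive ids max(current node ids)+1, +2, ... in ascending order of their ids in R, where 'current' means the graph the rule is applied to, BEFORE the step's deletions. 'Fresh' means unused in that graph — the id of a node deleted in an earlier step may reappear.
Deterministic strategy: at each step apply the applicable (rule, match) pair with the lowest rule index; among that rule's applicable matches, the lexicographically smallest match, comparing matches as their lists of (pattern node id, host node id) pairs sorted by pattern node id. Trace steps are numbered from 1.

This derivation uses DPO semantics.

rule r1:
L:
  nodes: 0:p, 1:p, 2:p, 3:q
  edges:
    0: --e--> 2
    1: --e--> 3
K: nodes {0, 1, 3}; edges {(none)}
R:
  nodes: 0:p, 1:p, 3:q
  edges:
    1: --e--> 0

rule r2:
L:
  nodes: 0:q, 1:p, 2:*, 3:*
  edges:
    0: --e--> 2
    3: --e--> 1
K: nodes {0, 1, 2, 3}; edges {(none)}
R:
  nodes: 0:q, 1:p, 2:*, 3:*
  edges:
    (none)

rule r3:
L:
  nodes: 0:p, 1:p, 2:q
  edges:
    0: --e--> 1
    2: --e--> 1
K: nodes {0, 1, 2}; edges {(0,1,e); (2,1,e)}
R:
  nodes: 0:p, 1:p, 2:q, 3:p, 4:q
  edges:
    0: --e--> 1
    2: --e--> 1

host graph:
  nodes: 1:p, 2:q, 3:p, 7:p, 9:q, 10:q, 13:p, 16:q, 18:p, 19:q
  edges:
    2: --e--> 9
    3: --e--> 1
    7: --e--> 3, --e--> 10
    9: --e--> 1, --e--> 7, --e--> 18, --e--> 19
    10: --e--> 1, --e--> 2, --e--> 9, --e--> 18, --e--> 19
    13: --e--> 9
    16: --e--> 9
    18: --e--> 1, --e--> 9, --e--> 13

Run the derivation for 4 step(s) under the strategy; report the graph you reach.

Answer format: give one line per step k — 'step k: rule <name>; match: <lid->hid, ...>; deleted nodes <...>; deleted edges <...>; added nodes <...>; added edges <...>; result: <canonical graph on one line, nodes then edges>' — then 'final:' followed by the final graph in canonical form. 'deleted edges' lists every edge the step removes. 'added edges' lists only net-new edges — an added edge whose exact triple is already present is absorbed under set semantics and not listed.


step 1: rule r2; match: 0->2, 1->1, 2->9, 3->3; deleted nodes (none); deleted edges (2,9,e); (3,1,e); added nodes (none); added edges (none); result: nodes: 1:p, 2:q, 3:p, 7:p, 9:q, 10:q, 13:p, 16:q, 18:p, 19:q edges: (7,3,e); (7,10,e); (9,1,e); (9,7,e); (9,18,e); (9,19,e); (10,1,e); (10,2,e); (10,9,e); (10,18,e); (10,19,e); (13,9,e); (16,9,e); (18,1,e); (18,9,e); (18,13,e)
step 2: rule r1; match: 0->7, 1->13, 2->3, 3->9; deleted nodes 3; deleted edges (7,3,e); (13,9,e); added nodes (none); added edges (13,7,e); result: nodes: 1:p, 2:q, 7:p, 9:q, 10:q, 13:p, 16:q, 18:p, 19:q edges: (7,10,e); (9,1,e); (9,7,e); (9,18,e); (9,19,e); (10,1,e); (10,2,e); (10,9,e); (10,18,e); (10,19,e); (13,7,e); (16,9,e); (18,1,e); (18,9,e); (18,13,e)
step 3: rule r2; match: 0->9, 1->1, 2->7, 3->10; deleted nodes (none); deleted edges (9,7,e); (10,1,e); added nodes (none); added edges (none); result: nodes: 1:p, 2:q, 7:p, 9:q, 10:q, 13:p, 16:q, 18:p, 19:q edges: (7,10,e); (9,1,e); (9,18,e); (9,19,e); (10,2,e); (10,9,e); (10,18,e); (10,19,e); (13,7,e); (16,9,e); (18,1,e); (18,9,e); (18,13,e)
step 4: rule r2; match: 0->9, 1->1, 2->19, 3->18; deleted nodes (none); deleted edges (9,19,e); (18,1,e); added nodes (none); added edges (none); result: nodes: 1:p, 2:q, 7:p, 9:q, 10:q, 13:p, 16:q, 18:p, 19:q edges: (7,10,e); (9,1,e); (9,18,e); (10,2,e); (10,9,e); (10,18,e); (10,19,e); (13,7,e); (16,9,e); (18,9,e); (18,13,e)
final:
nodes: 1:p, 2:q, 7:p, 9:q, 10:q, 13:p, 16:q, 18:p, 19:q
edges: (7,10,e); (9,1,e); (9,18,e); (10,2,e); (10,9,e); (10,18,e); (10,19,e); (13,7,e); (16,9,e); (18,9,e); (18,13,e)
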